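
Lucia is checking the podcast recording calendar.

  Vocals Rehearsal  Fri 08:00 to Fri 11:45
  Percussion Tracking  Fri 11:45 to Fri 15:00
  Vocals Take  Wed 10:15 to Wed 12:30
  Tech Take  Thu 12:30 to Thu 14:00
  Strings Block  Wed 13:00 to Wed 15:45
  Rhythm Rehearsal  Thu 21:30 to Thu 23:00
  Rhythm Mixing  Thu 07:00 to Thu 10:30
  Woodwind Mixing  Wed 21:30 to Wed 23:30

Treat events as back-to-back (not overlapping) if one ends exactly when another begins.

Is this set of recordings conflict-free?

Sorted by start: Vocals Take, Strings Block, Woodwind Mixing, Rhythm Mixing, Tech Take, Rhythm Rehearsal, Vocals Rehearsal, Percussion Tracking.
Strings Block starts after Vocals Take ends; Vocals Take is clear from here.
Woodwind Mixing starts after Strings Block ends; Strings Block is clear from here.
Rhythm Mixing starts after Woodwind Mixing ends; Woodwind Mixing is clear from here.
Tech Take starts after Rhythm Mixing ends; Rhythm Mixing is clear from here.
Rhythm Rehearsal starts after Tech Take ends; Tech Take is clear from here.
Vocals Rehearsal starts after Rhythm Rehearsal ends; Rhythm Rehearsal is clear from here.
Percussion Tracking starts exactly when Vocals Rehearsal ends (back-to-back, no overlap).
Every pair is clear; the schedule has no overlaps.

Yes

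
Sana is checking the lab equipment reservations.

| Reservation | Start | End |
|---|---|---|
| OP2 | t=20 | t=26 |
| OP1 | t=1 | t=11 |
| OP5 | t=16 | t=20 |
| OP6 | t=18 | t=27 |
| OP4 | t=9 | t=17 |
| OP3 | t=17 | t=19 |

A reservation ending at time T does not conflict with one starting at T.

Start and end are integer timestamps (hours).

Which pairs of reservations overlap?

Sorted by start: OP1, OP4, OP5, OP3, OP6, OP2.
OP4 starts before OP1 ends → OP1 and OP4 overlap.
OP5 starts after OP1 ends; OP1 is clear from here.
OP5 starts before OP4 ends → OP4 and OP5 overlap.
OP3 starts exactly when OP4 ends (back-to-back, no overlap); OP4 is clear from here.
OP3 starts before OP5 ends → OP5 and OP3 overlap.
OP6 starts before OP5 ends → OP5 and OP6 overlap.
OP2 starts exactly when OP5 ends (back-to-back, no overlap).
OP6 starts before OP3 ends → OP3 and OP6 overlap.
OP2 starts after OP3 ends.
OP2 starts before OP6 ends → OP6 and OP2 overlap.

OP1 & OP4, OP2 & OP6, OP3 & OP5, OP3 & OP6, OP4 & OP5, OP5 & OP6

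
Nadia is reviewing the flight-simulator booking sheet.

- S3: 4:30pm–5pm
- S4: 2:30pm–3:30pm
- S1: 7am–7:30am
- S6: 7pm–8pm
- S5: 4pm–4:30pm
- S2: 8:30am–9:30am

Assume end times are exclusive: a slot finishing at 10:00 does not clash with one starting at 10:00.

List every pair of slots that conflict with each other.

Check each pair: they overlap iff neither finishes before the other starts.
Sorted by start: S1, S2, S4, S5, S3, S6.
S2 starts after S1 ends, so nothing later overlaps S1 either.
S4 starts after S2 ends, so nothing later overlaps S2 either.
S5 starts after S4 ends, so nothing later overlaps S4 either.
S3 starts exactly when S5 ends (back-to-back, no overlap), so nothing later overlaps S5 either.
S6 starts after S3 ends.

none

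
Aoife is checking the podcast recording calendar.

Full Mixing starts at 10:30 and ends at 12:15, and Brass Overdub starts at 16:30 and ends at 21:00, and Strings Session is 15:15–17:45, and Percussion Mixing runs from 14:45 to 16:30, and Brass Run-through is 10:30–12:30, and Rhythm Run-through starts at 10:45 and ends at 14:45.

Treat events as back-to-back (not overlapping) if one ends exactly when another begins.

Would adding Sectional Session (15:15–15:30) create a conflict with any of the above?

Full Mixing: ends 12:15 at or before Sectional Session starts 15:15 → clear.
Brass Run-through: ends 12:30 at or before Sectional Session starts 15:15 → clear.
Rhythm Run-through: ends 14:45 at or before Sectional Session starts 15:15 → clear.
Percussion Mixing: starts 14:45 before Sectional Session ends 15:30, and ends 16:30 after Sectional Session starts 15:15 → overlap.
Strings Session: starts 15:15 before Sectional Session ends 15:30, and ends 17:45 after Sectional Session starts 15:15 → overlap.
Brass Overdub: starts 16:30 at or after Sectional Session ends 15:30 → clear.
Sectional Session overlaps Strings Session, Percussion Mixing.

Yes — it overlaps Percussion Mixing, Strings Session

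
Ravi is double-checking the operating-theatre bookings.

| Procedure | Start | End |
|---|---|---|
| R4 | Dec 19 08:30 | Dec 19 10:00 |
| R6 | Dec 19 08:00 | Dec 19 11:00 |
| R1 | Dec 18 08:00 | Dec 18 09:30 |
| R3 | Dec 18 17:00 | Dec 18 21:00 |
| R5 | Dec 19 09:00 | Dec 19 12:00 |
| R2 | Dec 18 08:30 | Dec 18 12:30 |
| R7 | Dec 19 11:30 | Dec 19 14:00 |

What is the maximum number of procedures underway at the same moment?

Walk through starts and ends in time order (an end at T is processed before a start at T):
Dec 18 08:00 start R1 → 1
Dec 18 08:30 start R2 → 2
Dec 18 09:30 end R1 → 1
Dec 18 12:30 end R2 → 0
Dec 18 17:00 start R3 → 1
Dec 18 21:00 end R3 → 0
Dec 19 08:00 start R6 → 1
Dec 19 08:30 start R4 → 2
Dec 19 09:00 start R5 → 3
Dec 19 10:00 end R4 → 2
Dec 19 11:00 end R6 → 1
Dec 19 11:30 start R7 → 2
Dec 19 12:00 end R5 → 1
Dec 19 14:00 end R7 → 0
Peak is 3, at Dec 19 09:00 (R4, R5, R6).

3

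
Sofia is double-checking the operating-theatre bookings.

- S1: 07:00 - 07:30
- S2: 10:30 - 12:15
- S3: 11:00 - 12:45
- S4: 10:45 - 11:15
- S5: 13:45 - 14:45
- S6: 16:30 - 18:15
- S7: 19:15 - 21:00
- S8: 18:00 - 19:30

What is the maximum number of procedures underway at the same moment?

3

Sweep the timeline, counting +1 at each start and −1 at each end (ends before starts at a tie):
07:00 start S1 → 1
07:30 end S1 → 0
10:30 start S2 → 1
10:45 start S4 → 2
11:00 start S3 → 3
11:15 end S4 → 2
12:15 end S2 → 1
12:45 end S3 → 0
13:45 start S5 → 1
14:45 end S5 → 0
16:30 start S6 → 1
18:00 start S8 → 2
18:15 end S6 → 1
19:15 start S7 → 2
19:30 end S8 → 1
21:00 end S7 → 0
Peak is 3, at 11:00 (S2, S3, S4).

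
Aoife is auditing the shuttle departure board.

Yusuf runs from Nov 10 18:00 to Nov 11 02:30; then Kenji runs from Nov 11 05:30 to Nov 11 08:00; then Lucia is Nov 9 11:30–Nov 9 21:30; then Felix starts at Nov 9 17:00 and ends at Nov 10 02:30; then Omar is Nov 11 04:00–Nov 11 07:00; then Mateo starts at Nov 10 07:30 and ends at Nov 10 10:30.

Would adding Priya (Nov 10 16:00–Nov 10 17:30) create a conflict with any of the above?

No — it doesn't clash with anything

Lucia: ends Nov 9 21:30 at or before Priya starts Nov 10 16:00 → clear.
Felix: ends Nov 10 02:30 at or before Priya starts Nov 10 16:00 → clear.
Mateo: ends Nov 10 10:30 at or before Priya starts Nov 10 16:00 → clear.
Yusuf: starts Nov 10 18:00 at or after Priya ends Nov 10 17:30 → clear.
Omar: starts Nov 11 04:00 at or after Priya ends Nov 10 17:30 → clear.
Kenji: starts Nov 11 05:30 at or after Priya ends Nov 10 17:30 → clear.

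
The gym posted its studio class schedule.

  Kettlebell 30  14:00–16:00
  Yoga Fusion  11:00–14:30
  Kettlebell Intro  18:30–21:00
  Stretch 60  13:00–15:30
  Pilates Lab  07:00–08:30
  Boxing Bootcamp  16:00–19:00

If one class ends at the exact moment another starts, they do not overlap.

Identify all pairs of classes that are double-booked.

Two intervals overlap when each starts before the other ends.
Sorted by start: Pilates Lab, Yoga Fusion, Stretch 60, Kettlebell 30, Boxing Bootcamp, Kettlebell Intro.
Yoga Fusion starts after Pilates Lab ends; Pilates Lab is clear from here.
Stretch 60 starts before Yoga Fusion ends → Yoga Fusion and Stretch 60 overlap.
Kettlebell 30 starts before Yoga Fusion ends → Yoga Fusion and Kettlebell 30 overlap.
Boxing Bootcamp starts after Yoga Fusion ends; Yoga Fusion is clear from here.
Kettlebell 30 starts before Stretch 60 ends → Stretch 60 and Kettlebell 30 overlap.
Boxing Bootcamp starts after Stretch 60 ends; Stretch 60 is clear from here.
Boxing Bootcamp starts exactly when Kettlebell 30 ends (back-to-back, no overlap); Kettlebell 30 is clear from here.
Kettlebell Intro starts before Boxing Bootcamp ends → Boxing Bootcamp and Kettlebell Intro overlap.

Boxing Bootcamp & Kettlebell Intro, Kettlebell 30 & Stretch 60, Kettlebell 30 & Yoga Fusion, Stretch 60 & Yoga Fusion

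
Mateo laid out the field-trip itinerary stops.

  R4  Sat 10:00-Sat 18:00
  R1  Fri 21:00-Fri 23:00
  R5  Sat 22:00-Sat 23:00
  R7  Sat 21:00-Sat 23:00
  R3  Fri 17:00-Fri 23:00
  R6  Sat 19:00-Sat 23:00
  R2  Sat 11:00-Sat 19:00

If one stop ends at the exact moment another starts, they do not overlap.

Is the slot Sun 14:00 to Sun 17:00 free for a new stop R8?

R3: ends Fri 23:00 at or before R8 starts Sun 14:00 → clear.
R1: ends Fri 23:00 at or before R8 starts Sun 14:00 → clear.
R4: ends Sat 18:00 at or before R8 starts Sun 14:00 → clear.
R2: ends Sat 19:00 at or before R8 starts Sun 14:00 → clear.
R6: ends Sat 23:00 at or before R8 starts Sun 14:00 → clear.
R7: ends Sat 23:00 at or before R8 starts Sun 14:00 → clear.
R5: ends Sat 23:00 at or before R8 starts Sun 14:00 → clear.

Yes — the slot is free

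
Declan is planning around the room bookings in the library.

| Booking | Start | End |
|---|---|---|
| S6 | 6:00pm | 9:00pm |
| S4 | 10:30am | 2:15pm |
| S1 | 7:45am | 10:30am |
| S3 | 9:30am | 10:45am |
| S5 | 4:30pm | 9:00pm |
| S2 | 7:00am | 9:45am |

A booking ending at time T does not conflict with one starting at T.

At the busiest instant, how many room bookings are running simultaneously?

3

Walk through starts and ends in time order (an end at T is processed before a start at T):
7:00am start S2 → 1
7:45am start S1 → 2
9:30am start S3 → 3
9:45am end S2 → 2
10:30am end S1 → 1
10:30am start S4 → 2
10:45am end S3 → 1
2:15pm end S4 → 0
4:30pm start S5 → 1
6:00pm start S6 → 2
9:00pm end S5 → 1
9:00pm end S6 → 0
Peak is 3, at 9:30am (S1, S2, S3).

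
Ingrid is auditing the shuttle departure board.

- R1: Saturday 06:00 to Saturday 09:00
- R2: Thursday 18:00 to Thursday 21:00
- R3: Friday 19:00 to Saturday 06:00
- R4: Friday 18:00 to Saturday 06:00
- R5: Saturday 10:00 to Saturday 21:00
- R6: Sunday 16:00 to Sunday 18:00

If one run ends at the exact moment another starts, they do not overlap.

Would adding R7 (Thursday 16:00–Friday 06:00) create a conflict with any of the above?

Yes — it overlaps R2

R2: starts Thursday 18:00 before R7 ends Friday 06:00, and ends Thursday 21:00 after R7 starts Thursday 16:00 → overlap.
R4: starts Friday 18:00 at or after R7 ends Friday 06:00 → clear.
R3: starts Friday 19:00 at or after R7 ends Friday 06:00 → clear.
R1: starts Saturday 06:00 at or after R7 ends Friday 06:00 → clear.
R5: starts Saturday 10:00 at or after R7 ends Friday 06:00 → clear.
R6: starts Sunday 16:00 at or after R7 ends Friday 06:00 → clear.
R7 overlaps R2.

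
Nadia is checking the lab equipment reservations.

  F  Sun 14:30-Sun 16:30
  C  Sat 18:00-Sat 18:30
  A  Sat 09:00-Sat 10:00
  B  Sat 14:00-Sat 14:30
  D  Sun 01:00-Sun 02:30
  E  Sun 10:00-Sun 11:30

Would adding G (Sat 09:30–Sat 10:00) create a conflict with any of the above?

A: starts Sat 09:00 before G ends Sat 10:00, and ends Sat 10:00 after G starts Sat 09:30 → overlap.
B: starts Sat 14:00 at or after G ends Sat 10:00 → clear.
C: starts Sat 18:00 at or after G ends Sat 10:00 → clear.
D: starts Sun 01:00 at or after G ends Sat 10:00 → clear.
E: starts Sun 10:00 at or after G ends Sat 10:00 → clear.
F: starts Sun 14:30 at or after G ends Sat 10:00 → clear.
G overlaps A.

Yes — it overlaps A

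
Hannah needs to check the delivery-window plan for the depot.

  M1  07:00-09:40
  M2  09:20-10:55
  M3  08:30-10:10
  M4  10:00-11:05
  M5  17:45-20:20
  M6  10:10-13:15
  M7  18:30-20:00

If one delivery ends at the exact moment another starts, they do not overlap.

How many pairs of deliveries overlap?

Sorted by start: M1, M3, M2, M4, M6, M5, M7.
M3 starts before M1 ends → M1 and M3 overlap.
M2 starts before M1 ends → M1 and M2 overlap.
M4 starts after M1 ends — done with M1.
M2 starts before M3 ends → M3 and M2 overlap.
M4 starts before M3 ends → M3 and M4 overlap.
M6 starts exactly when M3 ends (back-to-back, no overlap) — done with M3.
M4 starts before M2 ends → M2 and M4 overlap.
M6 starts before M2 ends → M2 and M6 overlap.
M5 starts after M2 ends — done with M2.
M6 starts before M4 ends → M4 and M6 overlap.
M5 starts after M4 ends — done with M4.
M5 starts after M6 ends — done with M6.
M7 starts before M5 ends → M5 and M7 overlap.
Overlapping pairs: M1 & M2, M1 & M3, M2 & M3, M2 & M4, M2 & M6, M3 & M4, M4 & M6, M5 & M7 — 8 in total.

8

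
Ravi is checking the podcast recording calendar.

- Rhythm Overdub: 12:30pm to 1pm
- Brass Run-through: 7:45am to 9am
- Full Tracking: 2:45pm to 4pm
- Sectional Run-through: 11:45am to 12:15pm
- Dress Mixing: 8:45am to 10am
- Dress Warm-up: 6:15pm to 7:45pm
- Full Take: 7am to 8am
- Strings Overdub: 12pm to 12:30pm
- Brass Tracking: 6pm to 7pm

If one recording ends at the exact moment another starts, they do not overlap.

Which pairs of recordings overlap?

Brass Run-through & Dress Mixing, Brass Run-through & Full Take, Brass Tracking & Dress Warm-up, Sectional Run-through & Strings Overdub

Sorted by start: Full Take, Brass Run-through, Dress Mixing, Sectional Run-through, Strings Overdub, Rhythm Overdub, Full Tracking, Brass Tracking, Dress Warm-up.
Brass Run-through starts before Full Take ends → Full Take and Brass Run-through overlap.
Dress Mixing starts after Full Take ends; Full Take is clear from here.
Dress Mixing starts before Brass Run-through ends → Brass Run-through and Dress Mixing overlap.
Sectional Run-through starts after Brass Run-through ends; Brass Run-through is clear from here.
Sectional Run-through starts after Dress Mixing ends; Dress Mixing is clear from here.
Strings Overdub starts before Sectional Run-through ends → Sectional Run-through and Strings Overdub overlap.
Rhythm Overdub starts after Sectional Run-through ends; Sectional Run-through is clear from here.
Rhythm Overdub starts exactly when Strings Overdub ends (back-to-back, no overlap); Strings Overdub is clear from here.
Full Tracking starts after Rhythm Overdub ends; Rhythm Overdub is clear from here.
Brass Tracking starts after Full Tracking ends; Full Tracking is clear from here.
Dress Warm-up starts before Brass Tracking ends → Brass Tracking and Dress Warm-up overlap.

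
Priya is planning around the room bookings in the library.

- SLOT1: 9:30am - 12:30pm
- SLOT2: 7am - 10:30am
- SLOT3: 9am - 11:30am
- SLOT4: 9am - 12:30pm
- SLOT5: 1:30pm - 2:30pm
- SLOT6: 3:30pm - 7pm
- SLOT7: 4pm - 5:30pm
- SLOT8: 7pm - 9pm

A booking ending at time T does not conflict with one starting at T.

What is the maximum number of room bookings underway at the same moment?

4

Walk through starts and ends in time order (an end at T is processed before a start at T):
7am start SLOT2 → 1
9am start SLOT3 → 2
9am start SLOT4 → 3
9:30am start SLOT1 → 4
10:30am end SLOT2 → 3
11:30am end SLOT3 → 2
12:30pm end SLOT1 → 1
12:30pm end SLOT4 → 0
1:30pm start SLOT5 → 1
2:30pm end SLOT5 → 0
3:30pm start SLOT6 → 1
4pm start SLOT7 → 2
5:30pm end SLOT7 → 1
7pm end SLOT6 → 0
7pm start SLOT8 → 1
9pm end SLOT8 → 0
Peak is 4, at 9:30am (SLOT1, SLOT2, SLOT3, SLOT4).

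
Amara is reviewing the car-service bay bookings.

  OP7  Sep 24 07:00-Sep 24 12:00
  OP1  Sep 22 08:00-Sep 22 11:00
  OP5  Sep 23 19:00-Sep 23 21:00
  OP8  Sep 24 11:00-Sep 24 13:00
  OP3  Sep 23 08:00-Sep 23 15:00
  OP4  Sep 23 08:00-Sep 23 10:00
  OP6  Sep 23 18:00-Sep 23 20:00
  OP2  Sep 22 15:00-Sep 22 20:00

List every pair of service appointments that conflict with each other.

Sorted by start: OP1, OP2, OP3, OP4, OP6, OP5, OP7, OP8.
OP2 starts after OP1 ends — done with OP1.
OP3 starts after OP2 ends — done with OP2.
OP4 starts before OP3 ends → OP3 and OP4 overlap.
OP6 starts after OP3 ends — done with OP3.
OP6 starts after OP4 ends — done with OP4.
OP5 starts before OP6 ends → OP6 and OP5 overlap.
OP7 starts after OP6 ends — done with OP6.
OP7 starts after OP5 ends — done with OP5.
OP8 starts before OP7 ends → OP7 and OP8 overlap.

OP3 & OP4, OP5 & OP6, OP7 & OP8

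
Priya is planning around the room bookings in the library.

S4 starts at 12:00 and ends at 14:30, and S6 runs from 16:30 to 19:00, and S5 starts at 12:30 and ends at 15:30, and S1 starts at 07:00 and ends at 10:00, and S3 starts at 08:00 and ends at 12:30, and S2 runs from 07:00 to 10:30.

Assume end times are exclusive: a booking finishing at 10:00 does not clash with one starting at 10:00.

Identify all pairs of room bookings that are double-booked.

Check each pair: they overlap iff neither finishes before the other starts.
Sorted by start: S1, S2, S3, S4, S5, S6.
S2 starts before S1 ends → S1 and S2 overlap.
S3 starts before S1 ends → S1 and S3 overlap.
S4 starts after S1 ends, so S1 has no further overlaps.
S3 starts before S2 ends → S2 and S3 overlap.
S4 starts after S2 ends, so S2 has no further overlaps.
S4 starts before S3 ends → S3 and S4 overlap.
S5 starts exactly when S3 ends (back-to-back, no overlap), so S3 has no further overlaps.
S5 starts before S4 ends → S4 and S5 overlap.
S6 starts after S4 ends.
S6 starts after S5 ends.

S1 & S2, S1 & S3, S2 & S3, S3 & S4, S4 & S5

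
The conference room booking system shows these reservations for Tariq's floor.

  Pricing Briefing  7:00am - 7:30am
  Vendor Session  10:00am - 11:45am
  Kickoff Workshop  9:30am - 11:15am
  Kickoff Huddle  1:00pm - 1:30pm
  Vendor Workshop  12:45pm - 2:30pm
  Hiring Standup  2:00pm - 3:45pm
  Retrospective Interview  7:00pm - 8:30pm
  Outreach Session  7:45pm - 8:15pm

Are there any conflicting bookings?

Yes

Sorted by start: Pricing Briefing, Kickoff Workshop, Vendor Session, Vendor Workshop, Kickoff Huddle, Hiring Standup, Retrospective Interview, Outreach Session.
Kickoff Workshop starts after Pricing Briefing ends — done with Pricing Briefing.
Vendor Session starts before Kickoff Workshop ends → Kickoff Workshop and Vendor Session overlap.
That's a conflict, so the schedule is not conflict-free.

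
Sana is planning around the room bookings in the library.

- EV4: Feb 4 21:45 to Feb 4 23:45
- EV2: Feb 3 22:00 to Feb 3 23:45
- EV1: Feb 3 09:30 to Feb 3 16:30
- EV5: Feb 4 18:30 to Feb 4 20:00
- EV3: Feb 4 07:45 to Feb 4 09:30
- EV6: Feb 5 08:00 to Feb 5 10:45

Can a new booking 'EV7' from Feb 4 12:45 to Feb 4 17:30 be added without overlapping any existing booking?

Yes — the slot is free

EV1: ends Feb 3 16:30 at or before EV7 starts Feb 4 12:45 → clear.
EV2: ends Feb 3 23:45 at or before EV7 starts Feb 4 12:45 → clear.
EV3: ends Feb 4 09:30 at or before EV7 starts Feb 4 12:45 → clear.
EV5: starts Feb 4 18:30 at or after EV7 ends Feb 4 17:30 → clear.
EV4: starts Feb 4 21:45 at or after EV7 ends Feb 4 17:30 → clear.
EV6: starts Feb 5 08:00 at or after EV7 ends Feb 4 17:30 → clear.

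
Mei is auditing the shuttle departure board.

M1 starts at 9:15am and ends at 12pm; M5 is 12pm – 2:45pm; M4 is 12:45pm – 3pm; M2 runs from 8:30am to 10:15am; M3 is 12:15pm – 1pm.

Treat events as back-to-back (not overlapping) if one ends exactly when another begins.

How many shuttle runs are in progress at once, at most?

Sweep the timeline, counting +1 at each start and −1 at each end (ends before starts at a tie):
8:30am start M2 → 1
9:15am start M1 → 2
10:15am end M2 → 1
12pm end M1 → 0
12pm start M5 → 1
12:15pm start M3 → 2
12:45pm start M4 → 3
1pm end M3 → 2
2:45pm end M5 → 1
3pm end M4 → 0
Peak is 3, at 12:45pm (M3, M4, M5).

3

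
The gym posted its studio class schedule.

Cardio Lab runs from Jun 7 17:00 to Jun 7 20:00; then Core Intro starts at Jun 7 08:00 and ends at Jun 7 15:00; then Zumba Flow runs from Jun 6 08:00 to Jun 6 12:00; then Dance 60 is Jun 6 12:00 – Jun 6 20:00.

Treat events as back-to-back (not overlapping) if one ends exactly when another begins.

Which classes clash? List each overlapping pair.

Sorted by start: Zumba Flow, Dance 60, Core Intro, Cardio Lab.
Dance 60 starts exactly when Zumba Flow ends (back-to-back, no overlap) — done with Zumba Flow.
Core Intro starts after Dance 60 ends — done with Dance 60.
Cardio Lab starts after Core Intro ends.

no overlapping pairs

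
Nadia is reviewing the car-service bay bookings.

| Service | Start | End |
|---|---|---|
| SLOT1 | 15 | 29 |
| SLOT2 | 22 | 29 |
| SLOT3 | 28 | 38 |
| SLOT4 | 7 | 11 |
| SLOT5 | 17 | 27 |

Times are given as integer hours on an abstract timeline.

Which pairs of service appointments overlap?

Sorted by start: SLOT4, SLOT1, SLOT5, SLOT2, SLOT3.
SLOT1 starts after SLOT4 ends, so SLOT4 has no further overlaps.
SLOT5 starts before SLOT1 ends → SLOT1 and SLOT5 overlap.
SLOT2 starts before SLOT1 ends → SLOT1 and SLOT2 overlap.
SLOT3 starts before SLOT1 ends → SLOT1 and SLOT3 overlap.
SLOT2 starts before SLOT5 ends → SLOT5 and SLOT2 overlap.
SLOT3 starts after SLOT5 ends.
SLOT3 starts before SLOT2 ends → SLOT2 and SLOT3 overlap.

SLOT1 & SLOT2, SLOT1 & SLOT3, SLOT1 & SLOT5, SLOT2 & SLOT3, SLOT2 & SLOT5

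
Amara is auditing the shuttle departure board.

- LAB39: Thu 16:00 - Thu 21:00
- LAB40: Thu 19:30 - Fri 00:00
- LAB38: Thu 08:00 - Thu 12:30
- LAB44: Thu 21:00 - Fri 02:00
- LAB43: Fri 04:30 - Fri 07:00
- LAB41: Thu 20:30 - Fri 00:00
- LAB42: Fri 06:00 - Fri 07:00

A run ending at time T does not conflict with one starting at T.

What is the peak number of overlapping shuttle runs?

3

Walk through starts and ends in time order (an end at T is processed before a start at T):
Thu 08:00 start LAB38 → 1
Thu 12:30 end LAB38 → 0
Thu 16:00 start LAB39 → 1
Thu 19:30 start LAB40 → 2
Thu 20:30 start LAB41 → 3
Thu 21:00 end LAB39 → 2
Thu 21:00 start LAB44 → 3
Fri 00:00 end LAB40 → 2
Fri 00:00 end LAB41 → 1
Fri 02:00 end LAB44 → 0
Fri 04:30 start LAB43 → 1
Fri 06:00 start LAB42 → 2
Fri 07:00 end LAB42 → 1
Fri 07:00 end LAB43 → 0
Peak is 3, at Thu 20:30 (LAB39, LAB40, LAB41).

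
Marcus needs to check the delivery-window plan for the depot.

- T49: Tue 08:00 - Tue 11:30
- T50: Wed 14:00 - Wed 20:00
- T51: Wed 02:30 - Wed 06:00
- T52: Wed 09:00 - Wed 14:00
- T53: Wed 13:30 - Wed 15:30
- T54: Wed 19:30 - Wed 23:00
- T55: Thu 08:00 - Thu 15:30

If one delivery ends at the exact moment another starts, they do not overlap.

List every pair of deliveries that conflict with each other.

Check each pair: they overlap iff neither finishes before the other starts.
Sorted by start: T49, T51, T52, T53, T50, T54, T55.
T51 starts after T49 ends, so T49 has no further overlaps.
T52 starts after T51 ends, so T51 has no further overlaps.
T53 starts before T52 ends → T52 and T53 overlap.
T50 starts exactly when T52 ends (back-to-back, no overlap), so T52 has no further overlaps.
T50 starts before T53 ends → T53 and T50 overlap.
T54 starts after T53 ends, so T53 has no further overlaps.
T54 starts before T50 ends → T50 and T54 overlap.
T55 starts after T50 ends.
T55 starts after T54 ends.

T50 & T53, T50 & T54, T52 & T53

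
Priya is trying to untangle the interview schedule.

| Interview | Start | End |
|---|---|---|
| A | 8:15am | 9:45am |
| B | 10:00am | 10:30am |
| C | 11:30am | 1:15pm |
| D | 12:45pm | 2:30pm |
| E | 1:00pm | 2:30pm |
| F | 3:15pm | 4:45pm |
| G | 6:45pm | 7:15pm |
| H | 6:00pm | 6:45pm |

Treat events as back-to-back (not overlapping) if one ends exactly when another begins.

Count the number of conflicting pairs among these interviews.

3

Sorted by start: A, B, C, D, E, F, H, G.
B starts after A ends, so A has no further overlaps.
C starts after B ends, so B has no further overlaps.
D starts before C ends → C and D overlap.
E starts before C ends → C and E overlap.
F starts after C ends, so C has no further overlaps.
E starts before D ends → D and E overlap.
F starts after D ends, so D has no further overlaps.
F starts after E ends, so E has no further overlaps.
H starts after F ends, so F has no further overlaps.
G starts exactly when H ends (back-to-back, no overlap).
Overlapping pairs: C & D, C & E, D & E — 3 in total.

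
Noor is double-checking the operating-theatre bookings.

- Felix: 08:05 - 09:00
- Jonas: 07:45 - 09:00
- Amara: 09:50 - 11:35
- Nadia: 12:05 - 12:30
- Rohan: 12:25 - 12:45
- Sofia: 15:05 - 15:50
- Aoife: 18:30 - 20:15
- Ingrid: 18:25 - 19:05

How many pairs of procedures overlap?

3

Sorted by start: Jonas, Felix, Amara, Nadia, Rohan, Sofia, Ingrid, Aoife.
Felix starts before Jonas ends → Jonas and Felix overlap.
Amara starts after Jonas ends, so Jonas has no further overlaps.
Amara starts after Felix ends, so Felix has no further overlaps.
Nadia starts after Amara ends, so Amara has no further overlaps.
Rohan starts before Nadia ends → Nadia and Rohan overlap.
Sofia starts after Nadia ends, so Nadia has no further overlaps.
Sofia starts after Rohan ends, so Rohan has no further overlaps.
Ingrid starts after Sofia ends, so Sofia has no further overlaps.
Aoife starts before Ingrid ends → Ingrid and Aoife overlap.
Overlapping pairs: Aoife & Ingrid, Felix & Jonas, Nadia & Rohan — 3 in total.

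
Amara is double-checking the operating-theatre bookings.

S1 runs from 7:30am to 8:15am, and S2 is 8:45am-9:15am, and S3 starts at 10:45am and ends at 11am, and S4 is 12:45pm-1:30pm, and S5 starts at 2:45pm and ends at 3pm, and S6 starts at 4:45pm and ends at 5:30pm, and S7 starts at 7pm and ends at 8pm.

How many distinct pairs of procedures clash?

0

Sorted by start: S1, S2, S3, S4, S5, S6, S7.
S2 starts after S1 ends — done with S1.
S3 starts after S2 ends — done with S2.
S4 starts after S3 ends — done with S3.
S5 starts after S4 ends — done with S4.
S6 starts after S5 ends — done with S5.
S7 starts after S6 ends.
No pair overlaps.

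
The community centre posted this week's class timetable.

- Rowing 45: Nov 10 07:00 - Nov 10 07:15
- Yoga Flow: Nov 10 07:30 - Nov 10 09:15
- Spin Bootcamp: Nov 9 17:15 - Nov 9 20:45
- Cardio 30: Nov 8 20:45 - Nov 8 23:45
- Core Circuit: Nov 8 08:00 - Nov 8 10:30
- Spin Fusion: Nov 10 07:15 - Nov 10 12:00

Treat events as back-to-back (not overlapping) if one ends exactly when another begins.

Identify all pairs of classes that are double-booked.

Two intervals overlap when each starts before the other ends.
Sorted by start: Core Circuit, Cardio 30, Spin Bootcamp, Rowing 45, Spin Fusion, Yoga Flow.
Cardio 30 starts after Core Circuit ends — done with Core Circuit.
Spin Bootcamp starts after Cardio 30 ends — done with Cardio 30.
Rowing 45 starts after Spin Bootcamp ends — done with Spin Bootcamp.
Spin Fusion starts exactly when Rowing 45 ends (back-to-back, no overlap) — done with Rowing 45.
Yoga Flow starts before Spin Fusion ends → Spin Fusion and Yoga Flow overlap.

Spin Fusion & Yoga Flow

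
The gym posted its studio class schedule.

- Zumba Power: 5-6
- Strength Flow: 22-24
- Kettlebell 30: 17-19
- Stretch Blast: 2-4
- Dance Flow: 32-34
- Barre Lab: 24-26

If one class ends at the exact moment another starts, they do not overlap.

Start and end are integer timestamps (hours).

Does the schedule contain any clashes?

Sorted by start: Stretch Blast, Zumba Power, Kettlebell 30, Strength Flow, Barre Lab, Dance Flow.
Zumba Power starts after Stretch Blast ends — done with Stretch Blast.
Kettlebell 30 starts after Zumba Power ends — done with Zumba Power.
Strength Flow starts after Kettlebell 30 ends — done with Kettlebell 30.
Barre Lab starts exactly when Strength Flow ends (back-to-back, no overlap) — done with Strength Flow.
Dance Flow starts after Barre Lab ends.
Every pair is clear; the schedule has no overlaps.

No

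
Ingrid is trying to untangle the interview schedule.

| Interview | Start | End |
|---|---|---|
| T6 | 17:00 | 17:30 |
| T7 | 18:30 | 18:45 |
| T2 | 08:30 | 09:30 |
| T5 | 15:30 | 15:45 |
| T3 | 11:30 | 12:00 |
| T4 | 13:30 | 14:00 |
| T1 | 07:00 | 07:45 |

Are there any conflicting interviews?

No

Check each pair: they overlap iff neither finishes before the other starts.
Sorted by start: T1, T2, T3, T4, T5, T6, T7.
T2 starts after T1 ends; T1 is clear from here.
T3 starts after T2 ends; T2 is clear from here.
T4 starts after T3 ends; T3 is clear from here.
T5 starts after T4 ends; T4 is clear from here.
T6 starts after T5 ends; T5 is clear from here.
T7 starts after T6 ends.
Every pair is clear; the schedule has no overlaps.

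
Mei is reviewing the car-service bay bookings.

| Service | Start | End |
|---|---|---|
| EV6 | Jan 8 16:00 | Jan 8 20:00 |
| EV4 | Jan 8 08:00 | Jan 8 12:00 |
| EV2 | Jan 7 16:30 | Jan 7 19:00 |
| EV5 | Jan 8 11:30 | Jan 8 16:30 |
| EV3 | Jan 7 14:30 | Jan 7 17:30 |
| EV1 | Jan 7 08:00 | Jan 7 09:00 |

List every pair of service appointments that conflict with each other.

Sorted by start: EV1, EV3, EV2, EV4, EV5, EV6.
EV3 starts after EV1 ends — done with EV1.
EV2 starts before EV3 ends → EV3 and EV2 overlap.
EV4 starts after EV3 ends — done with EV3.
EV4 starts after EV2 ends — done with EV2.
EV5 starts before EV4 ends → EV4 and EV5 overlap.
EV6 starts after EV4 ends.
EV6 starts before EV5 ends → EV5 and EV6 overlap.

EV2 & EV3, EV4 & EV5, EV5 & EV6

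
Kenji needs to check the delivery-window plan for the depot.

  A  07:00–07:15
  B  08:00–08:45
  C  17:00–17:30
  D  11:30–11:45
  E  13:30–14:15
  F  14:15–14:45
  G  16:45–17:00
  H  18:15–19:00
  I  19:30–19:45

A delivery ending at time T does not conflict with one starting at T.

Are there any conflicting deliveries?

No

Check each pair: they overlap iff neither finishes before the other starts.
Sorted by start: A, B, D, E, F, G, C, H, I.
B starts after A ends, so A has no further overlaps.
D starts after B ends, so B has no further overlaps.
E starts after D ends, so D has no further overlaps.
F starts exactly when E ends (back-to-back, no overlap), so E has no further overlaps.
G starts after F ends, so F has no further overlaps.
C starts exactly when G ends (back-to-back, no overlap), so G has no further overlaps.
H starts after C ends, so C has no further overlaps.
I starts after H ends.
Every pair is clear; the schedule has no overlaps.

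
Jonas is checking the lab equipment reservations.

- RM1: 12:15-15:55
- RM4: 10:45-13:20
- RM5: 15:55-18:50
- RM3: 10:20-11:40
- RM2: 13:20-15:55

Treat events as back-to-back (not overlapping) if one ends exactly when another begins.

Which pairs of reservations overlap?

Sorted by start: RM3, RM4, RM1, RM2, RM5.
RM4 starts before RM3 ends → RM3 and RM4 overlap.
RM1 starts after RM3 ends, so RM3 has no further overlaps.
RM1 starts before RM4 ends → RM4 and RM1 overlap.
RM2 starts exactly when RM4 ends (back-to-back, no overlap), so RM4 has no further overlaps.
RM2 starts before RM1 ends → RM1 and RM2 overlap.
RM5 starts exactly when RM1 ends (back-to-back, no overlap).
RM5 starts exactly when RM2 ends (back-to-back, no overlap).

RM1 & RM2, RM1 & RM4, RM3 & RM4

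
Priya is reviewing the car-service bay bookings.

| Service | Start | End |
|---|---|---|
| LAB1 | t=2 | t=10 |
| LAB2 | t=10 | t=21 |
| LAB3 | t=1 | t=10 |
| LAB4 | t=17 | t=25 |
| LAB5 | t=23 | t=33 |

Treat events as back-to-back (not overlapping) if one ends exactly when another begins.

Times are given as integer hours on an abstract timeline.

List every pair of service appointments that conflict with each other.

LAB1 & LAB3, LAB2 & LAB4, LAB4 & LAB5

Sorted by start: LAB3, LAB1, LAB2, LAB4, LAB5.
LAB1 starts before LAB3 ends → LAB3 and LAB1 overlap.
LAB2 starts exactly when LAB3 ends (back-to-back, no overlap); LAB3 is clear from here.
LAB2 starts exactly when LAB1 ends (back-to-back, no overlap); LAB1 is clear from here.
LAB4 starts before LAB2 ends → LAB2 and LAB4 overlap.
LAB5 starts after LAB2 ends.
LAB5 starts before LAB4 ends → LAB4 and LAB5 overlap.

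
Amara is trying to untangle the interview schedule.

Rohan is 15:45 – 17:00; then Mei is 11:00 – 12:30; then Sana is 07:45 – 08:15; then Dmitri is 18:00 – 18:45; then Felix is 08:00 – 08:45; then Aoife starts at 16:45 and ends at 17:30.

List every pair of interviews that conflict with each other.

Aoife & Rohan, Felix & Sana

Sorted by start: Sana, Felix, Mei, Rohan, Aoife, Dmitri.
Felix starts before Sana ends → Sana and Felix overlap.
Mei starts after Sana ends; Sana is clear from here.
Mei starts after Felix ends; Felix is clear from here.
Rohan starts after Mei ends; Mei is clear from here.
Aoife starts before Rohan ends → Rohan and Aoife overlap.
Dmitri starts after Rohan ends.
Dmitri starts after Aoife ends.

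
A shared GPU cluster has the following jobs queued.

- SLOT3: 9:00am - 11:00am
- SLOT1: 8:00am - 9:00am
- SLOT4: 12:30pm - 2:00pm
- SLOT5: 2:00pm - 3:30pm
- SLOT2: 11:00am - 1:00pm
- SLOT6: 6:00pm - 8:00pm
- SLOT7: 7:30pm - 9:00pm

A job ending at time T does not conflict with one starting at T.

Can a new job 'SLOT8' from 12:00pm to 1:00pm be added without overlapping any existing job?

No — it overlaps SLOT2, SLOT4

SLOT1: ends 9:00am at or before SLOT8 starts 12:00pm → clear.
SLOT3: ends 11:00am at or before SLOT8 starts 12:00pm → clear.
SLOT2: starts 11:00am before SLOT8 ends 1:00pm, and ends 1:00pm after SLOT8 starts 12:00pm → overlap.
SLOT4: starts 12:30pm before SLOT8 ends 1:00pm, and ends 2:00pm after SLOT8 starts 12:00pm → overlap.
SLOT5: starts 2:00pm at or after SLOT8 ends 1:00pm → clear.
SLOT6: starts 6:00pm at or after SLOT8 ends 1:00pm → clear.
SLOT7: starts 7:30pm at or after SLOT8 ends 1:00pm → clear.
SLOT8 overlaps SLOT2, SLOT4.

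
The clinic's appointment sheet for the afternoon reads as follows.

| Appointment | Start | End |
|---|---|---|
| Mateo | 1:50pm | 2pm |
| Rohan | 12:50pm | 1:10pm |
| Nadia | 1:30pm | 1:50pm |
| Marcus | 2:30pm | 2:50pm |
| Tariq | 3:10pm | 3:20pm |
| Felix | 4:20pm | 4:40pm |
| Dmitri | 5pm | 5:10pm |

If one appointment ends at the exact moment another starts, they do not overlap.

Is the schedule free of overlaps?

Sorted by start: Rohan, Nadia, Mateo, Marcus, Tariq, Felix, Dmitri.
Nadia starts after Rohan ends, so nothing later overlaps Rohan either.
Mateo starts exactly when Nadia ends (back-to-back, no overlap), so nothing later overlaps Nadia either.
Marcus starts after Mateo ends, so nothing later overlaps Mateo either.
Tariq starts after Marcus ends, so nothing later overlaps Marcus either.
Felix starts after Tariq ends, so nothing later overlaps Tariq either.
Dmitri starts after Felix ends.
Every pair is clear; the schedule has no overlaps.

Yes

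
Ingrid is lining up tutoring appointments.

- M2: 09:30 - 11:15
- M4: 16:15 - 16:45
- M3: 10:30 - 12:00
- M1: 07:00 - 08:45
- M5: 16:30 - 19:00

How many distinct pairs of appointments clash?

Sorted by start: M1, M2, M3, M4, M5.
M2 starts after M1 ends — done with M1.
M3 starts before M2 ends → M2 and M3 overlap.
M4 starts after M2 ends — done with M2.
M4 starts after M3 ends — done with M3.
M5 starts before M4 ends → M4 and M5 overlap.
Overlapping pairs: M2 & M3, M4 & M5 — 2 in total.

2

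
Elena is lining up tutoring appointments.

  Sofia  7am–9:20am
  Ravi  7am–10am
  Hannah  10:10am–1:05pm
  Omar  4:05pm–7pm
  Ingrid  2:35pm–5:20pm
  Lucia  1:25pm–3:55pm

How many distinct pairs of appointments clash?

Sorted by start: Sofia, Ravi, Hannah, Lucia, Ingrid, Omar.
Ravi starts before Sofia ends → Sofia and Ravi overlap.
Hannah starts after Sofia ends; Sofia is clear from here.
Hannah starts after Ravi ends; Ravi is clear from here.
Lucia starts after Hannah ends; Hannah is clear from here.
Ingrid starts before Lucia ends → Lucia and Ingrid overlap.
Omar starts after Lucia ends.
Omar starts before Ingrid ends → Ingrid and Omar overlap.
Overlapping pairs: Ingrid & Lucia, Ingrid & Omar, Ravi & Sofia — 3 in total.

3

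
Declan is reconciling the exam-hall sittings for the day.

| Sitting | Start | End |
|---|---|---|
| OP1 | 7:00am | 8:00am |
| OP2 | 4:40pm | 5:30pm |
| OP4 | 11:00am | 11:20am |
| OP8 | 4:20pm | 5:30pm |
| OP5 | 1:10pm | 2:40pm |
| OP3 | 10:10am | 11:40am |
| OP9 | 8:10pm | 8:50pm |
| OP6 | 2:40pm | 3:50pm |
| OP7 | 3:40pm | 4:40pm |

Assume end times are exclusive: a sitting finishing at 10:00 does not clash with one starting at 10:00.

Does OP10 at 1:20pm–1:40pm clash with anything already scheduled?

OP1: ends 8:00am at or before OP10 starts 1:20pm → clear.
OP3: ends 11:40am at or before OP10 starts 1:20pm → clear.
OP4: ends 11:20am at or before OP10 starts 1:20pm → clear.
OP5: starts 1:10pm before OP10 ends 1:40pm, and ends 2:40pm after OP10 starts 1:20pm → overlap.
OP6: starts 2:40pm at or after OP10 ends 1:40pm → clear.
OP7: starts 3:40pm at or after OP10 ends 1:40pm → clear.
OP8: starts 4:20pm at or after OP10 ends 1:40pm → clear.
OP2: starts 4:40pm at or after OP10 ends 1:40pm → clear.
OP9: starts 8:10pm at or after OP10 ends 1:40pm → clear.
OP10 overlaps OP5.

Yes — it overlaps OP5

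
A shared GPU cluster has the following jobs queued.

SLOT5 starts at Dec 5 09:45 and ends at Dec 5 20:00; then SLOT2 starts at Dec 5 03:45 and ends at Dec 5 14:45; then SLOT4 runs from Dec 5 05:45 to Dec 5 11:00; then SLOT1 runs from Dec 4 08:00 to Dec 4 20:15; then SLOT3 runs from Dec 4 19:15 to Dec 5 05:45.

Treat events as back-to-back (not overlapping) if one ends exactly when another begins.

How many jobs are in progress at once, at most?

Sweep the timeline, counting +1 at each start and −1 at each end (ends before starts at a tie):
Dec 4 08:00 start SLOT1 → 1
Dec 4 19:15 start SLOT3 → 2
Dec 4 20:15 end SLOT1 → 1
Dec 5 03:45 start SLOT2 → 2
Dec 5 05:45 end SLOT3 → 1
Dec 5 05:45 start SLOT4 → 2
Dec 5 09:45 start SLOT5 → 3
Dec 5 11:00 end SLOT4 → 2
Dec 5 14:45 end SLOT2 → 1
Dec 5 20:00 end SLOT5 → 0
Peak is 3, at Dec 5 09:45 (SLOT2, SLOT4, SLOT5).

3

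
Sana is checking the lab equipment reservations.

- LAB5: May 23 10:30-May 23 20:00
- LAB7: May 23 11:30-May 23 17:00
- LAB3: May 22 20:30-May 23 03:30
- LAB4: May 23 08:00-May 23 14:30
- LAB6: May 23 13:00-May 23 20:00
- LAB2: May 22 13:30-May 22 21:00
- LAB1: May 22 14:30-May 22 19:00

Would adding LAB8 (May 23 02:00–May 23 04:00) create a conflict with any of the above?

Yes — it overlaps LAB3

LAB2: ends May 22 21:00 at or before LAB8 starts May 23 02:00 → clear.
LAB1: ends May 22 19:00 at or before LAB8 starts May 23 02:00 → clear.
LAB3: starts May 22 20:30 before LAB8 ends May 23 04:00, and ends May 23 03:30 after LAB8 starts May 23 02:00 → overlap.
LAB4: starts May 23 08:00 at or after LAB8 ends May 23 04:00 → clear.
LAB5: starts May 23 10:30 at or after LAB8 ends May 23 04:00 → clear.
LAB7: starts May 23 11:30 at or after LAB8 ends May 23 04:00 → clear.
LAB6: starts May 23 13:00 at or after LAB8 ends May 23 04:00 → clear.
LAB8 overlaps LAB3.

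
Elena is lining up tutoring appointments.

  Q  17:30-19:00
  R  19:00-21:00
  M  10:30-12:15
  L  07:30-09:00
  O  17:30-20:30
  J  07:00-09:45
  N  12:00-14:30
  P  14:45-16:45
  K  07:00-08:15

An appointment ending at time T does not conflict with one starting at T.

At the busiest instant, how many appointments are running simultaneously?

Walk through starts and ends in time order (an end at T is processed before a start at T):
07:00 start J → 1
07:00 start K → 2
07:30 start L → 3
08:15 end K → 2
09:00 end L → 1
09:45 end J → 0
10:30 start M → 1
12:00 start N → 2
12:15 end M → 1
14:30 end N → 0
14:45 start P → 1
16:45 end P → 0
17:30 start O → 1
17:30 start Q → 2
19:00 end Q → 1
19:00 start R → 2
20:30 end O → 1
21:00 end R → 0
Peak is 3, at 07:30 (J, K, L).

3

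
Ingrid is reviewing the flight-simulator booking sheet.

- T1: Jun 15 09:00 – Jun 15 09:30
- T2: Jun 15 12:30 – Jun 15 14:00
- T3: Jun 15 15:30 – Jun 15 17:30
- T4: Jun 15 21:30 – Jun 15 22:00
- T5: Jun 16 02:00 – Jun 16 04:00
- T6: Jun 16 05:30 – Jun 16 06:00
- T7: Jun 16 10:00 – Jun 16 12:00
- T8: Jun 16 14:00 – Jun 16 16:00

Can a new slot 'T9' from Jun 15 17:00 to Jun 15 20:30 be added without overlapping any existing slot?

No — it overlaps T3

T1: ends Jun 15 09:30 at or before T9 starts Jun 15 17:00 → clear.
T2: ends Jun 15 14:00 at or before T9 starts Jun 15 17:00 → clear.
T3: starts Jun 15 15:30 before T9 ends Jun 15 20:30, and ends Jun 15 17:30 after T9 starts Jun 15 17:00 → overlap.
T4: starts Jun 15 21:30 at or after T9 ends Jun 15 20:30 → clear.
T5: starts Jun 16 02:00 at or after T9 ends Jun 15 20:30 → clear.
T6: starts Jun 16 05:30 at or after T9 ends Jun 15 20:30 → clear.
T7: starts Jun 16 10:00 at or after T9 ends Jun 15 20:30 → clear.
T8: starts Jun 16 14:00 at or after T9 ends Jun 15 20:30 → clear.
T9 overlaps T3.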